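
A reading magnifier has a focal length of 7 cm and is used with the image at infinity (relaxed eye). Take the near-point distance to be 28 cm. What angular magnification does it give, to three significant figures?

M = D/f = 28/7 = 4.000.

4.00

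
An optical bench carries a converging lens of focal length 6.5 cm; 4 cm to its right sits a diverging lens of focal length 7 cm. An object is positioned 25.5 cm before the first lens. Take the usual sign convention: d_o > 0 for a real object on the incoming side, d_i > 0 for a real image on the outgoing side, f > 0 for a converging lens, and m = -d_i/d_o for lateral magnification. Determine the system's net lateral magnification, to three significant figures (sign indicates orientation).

-1.05

Lens 1: 1/d_i1 = 1/f_1 - 1/d_o1 = 1/6.5 - 1/25.5 = 0.11463 cm^-1, so d_i1 = 8.724 cm.
m_1 = -(8.724)/25.5 = -0.3421.
Since 8.724 cm > 4 cm, the first image lies past the second lens and serves as a virtual object: d_o2 = L - d_i1 = -4.724 cm.
Lens 2: 1/d_i2 = 1/f_2 - 1/d_o2 = 1/(-7) - 1/(-4.724) = 0.06884 cm^-1, so d_i2 = 14.526 cm.
m_2 = -(14.526)/(-4.724) = 3.0751.
The system's lateral magnification is m_1 m_2 = (-0.3421)(3.0751) = -1.0520.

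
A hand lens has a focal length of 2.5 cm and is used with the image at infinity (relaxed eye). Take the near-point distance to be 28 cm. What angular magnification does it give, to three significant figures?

M = D/f = 28/2.5 = 11.200.

11.2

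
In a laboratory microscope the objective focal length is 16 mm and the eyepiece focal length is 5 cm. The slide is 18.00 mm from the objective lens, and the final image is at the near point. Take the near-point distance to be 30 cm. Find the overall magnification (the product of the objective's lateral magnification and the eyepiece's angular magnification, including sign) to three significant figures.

Convert to cm: f_obj = 16 mm = 1.6 cm; d_o = 18.00 mm = 1.80 cm.
Objective: 1/d_i = 1/f_obj - 1/d_o = 1/1.6 - 1/1.80 = 0.06944 cm^-1, so d_i = 14.400 cm.
m_obj = -d_i/d_o = -14.400/1.80 = -8.000.
Eyepiece angular magnification (image at near point): M_eye = 1 + D/f_e = 1 + 30/5 = 7.000.
Overall M = m_obj x M_eye = (-8.000)(7.000) = -56.00.

-56.0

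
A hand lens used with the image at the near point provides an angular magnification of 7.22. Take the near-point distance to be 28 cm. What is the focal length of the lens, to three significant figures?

For the image at the near point, M = 1 + D/f.
f = D/(M - 1) = 28/(7.22 - 1) = 4.502 cm.

4.50 cm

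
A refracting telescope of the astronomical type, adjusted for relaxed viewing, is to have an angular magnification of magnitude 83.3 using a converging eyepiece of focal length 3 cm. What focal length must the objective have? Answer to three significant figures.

|M| = f_obj/|f_eye|, so f_obj = |M| x |f_eye| = 83.3 x 3 = 249.900 cm.

250 cm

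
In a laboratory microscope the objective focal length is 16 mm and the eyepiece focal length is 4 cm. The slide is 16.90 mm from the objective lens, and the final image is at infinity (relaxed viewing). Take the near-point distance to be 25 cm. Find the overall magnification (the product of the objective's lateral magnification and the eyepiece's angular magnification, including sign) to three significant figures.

-111

Convert to cm: f_obj = 16 mm = 1.6 cm; d_o = 16.90 mm = 1.69 cm.
Objective: 1/d_i = 1/f_obj - 1/d_o = 1/1.6 - 1/1.69 = 0.03328 cm^-1, so d_i = 30.044 cm.
m_obj = -d_i/d_o = -30.044/1.69 = -17.778.
Eyepiece angular magnification (image at infinity): M_eye = D/f_e = 25/4 = 6.250.
Overall M = m_obj x M_eye = (-17.778)(6.250) = -111.11.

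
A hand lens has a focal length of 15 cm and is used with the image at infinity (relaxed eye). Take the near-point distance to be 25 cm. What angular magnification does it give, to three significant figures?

M = D/f = 25/15 = 1.667.

1.67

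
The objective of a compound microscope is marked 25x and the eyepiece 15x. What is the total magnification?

The overall magnification of a compound microscope is the product of the objective and eyepiece magnifications:
M = M_obj x M_eye = 25 x 15 = 375.

375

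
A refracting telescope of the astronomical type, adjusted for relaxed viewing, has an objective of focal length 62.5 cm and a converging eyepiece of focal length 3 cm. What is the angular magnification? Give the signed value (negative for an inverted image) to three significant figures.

-20.8

M = -f_obj/f_eye = -62.5/(3) = -20.833.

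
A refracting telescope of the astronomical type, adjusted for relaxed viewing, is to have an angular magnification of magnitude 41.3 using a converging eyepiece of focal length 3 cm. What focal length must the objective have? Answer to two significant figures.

|M| = f_obj/|f_eye|, so f_obj = |M| x |f_eye| = 41.3 x 3 = 123.900 cm.

120 cm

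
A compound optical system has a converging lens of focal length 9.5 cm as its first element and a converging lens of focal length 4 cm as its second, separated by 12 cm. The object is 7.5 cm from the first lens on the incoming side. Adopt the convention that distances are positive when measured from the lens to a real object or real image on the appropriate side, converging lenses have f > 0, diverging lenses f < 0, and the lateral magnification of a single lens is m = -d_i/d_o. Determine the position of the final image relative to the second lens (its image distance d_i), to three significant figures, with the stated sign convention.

4.37 cm

Lens 1: 1/d_i1 = 1/f_1 - 1/d_o1 = 1/9.5 - 1/7.5 = -0.02807 cm^-1, so d_i1 = -35.625 cm.
The intermediate image is virtual, 35.625 cm to the left of lens 1, so d_o2 = L - d_i1 = 12 - (-35.625) = 47.625 cm.
Lens 2: 1/d_i2 = 1/f_2 - 1/d_o2 = 1/4 - 1/(47.625) = 0.22900 cm^-1, so d_i2 = 4.367 cm.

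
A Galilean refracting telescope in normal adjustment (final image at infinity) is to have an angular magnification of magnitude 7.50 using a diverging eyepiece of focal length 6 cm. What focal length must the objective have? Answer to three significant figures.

|M| = f_obj/|f_eye|, so f_obj = |M| x |f_eye| = 7.5 x 6 = 45.000 cm.

45.0 cm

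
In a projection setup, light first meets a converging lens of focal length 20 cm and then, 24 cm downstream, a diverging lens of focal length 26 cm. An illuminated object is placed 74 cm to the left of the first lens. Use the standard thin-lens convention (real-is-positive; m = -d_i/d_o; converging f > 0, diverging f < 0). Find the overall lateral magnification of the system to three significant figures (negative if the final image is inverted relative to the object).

-0.426

First lens: d_i1 = 1/(1/20 - 1/74) = 27.407 cm.
m_1 = -(27.407)/74 = -0.3704.
This image would form 27.407 cm past lens 1, i.e. 3.407 cm beyond lens 2, so it is a virtual object for lens 2: d_o2 = 24 - 27.407 = -3.407 cm.
Second lens: d_i2 = 1/(1/(-26) - 1/(-3.407)) = 3.921 cm.
m_2 = -(3.921)/(-3.407) = 1.1508.
Total m = m_1 x m_2 = (-0.3704)(1.1508) = -0.4262.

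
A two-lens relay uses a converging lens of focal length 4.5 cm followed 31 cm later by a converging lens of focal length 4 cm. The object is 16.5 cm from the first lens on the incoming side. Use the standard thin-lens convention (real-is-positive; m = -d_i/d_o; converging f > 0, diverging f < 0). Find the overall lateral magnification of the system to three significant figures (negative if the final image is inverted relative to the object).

0.0721

Lens 1: 1/d_i1 = 1/f_1 - 1/d_o1 = 1/4.5 - 1/16.5 = 0.16162 cm^-1, so d_i1 = 6.188 cm.
m_1 = -(6.188)/16.5 = -0.3750.
Object distance for lens 2: d_o2 = 31 - 6.188 = 24.812 cm.
Lens 2: 1/d_i2 = 1/f_2 - 1/d_o2 = 1/4 - 1/(24.812) = 0.20970 cm^-1, so d_i2 = 4.769 cm.
m_2 = -(4.769)/(24.812) = -0.1922.
Total m = m_1 x m_2 = (-0.3750)(-0.1922) = 0.0721.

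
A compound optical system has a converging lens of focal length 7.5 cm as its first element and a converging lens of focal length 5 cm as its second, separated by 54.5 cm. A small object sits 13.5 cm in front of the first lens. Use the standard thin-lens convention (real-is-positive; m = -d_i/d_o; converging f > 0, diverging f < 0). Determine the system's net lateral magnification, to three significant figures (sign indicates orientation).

0.192

Lens 1: 1/d_i1 = 1/f_1 - 1/d_o1 = 1/7.5 - 1/13.5 = 0.05926 cm^-1, so d_i1 = 16.875 cm.
m_1 = -(16.875)/13.5 = -1.2500.
That image sits 37.625 cm in front of the second lens, so d_o2 = 37.625 cm.
Lens 2: 1/d_i2 = 1/f_2 - 1/d_o2 = 1/5 - 1/(37.625) = 0.17342 cm^-1, so d_i2 = 5.766 cm.
m_2 = -(5.766)/(37.625) = -0.1533.
The system's lateral magnification is m_1 m_2 = (-1.2500)(-0.1533) = 0.1916.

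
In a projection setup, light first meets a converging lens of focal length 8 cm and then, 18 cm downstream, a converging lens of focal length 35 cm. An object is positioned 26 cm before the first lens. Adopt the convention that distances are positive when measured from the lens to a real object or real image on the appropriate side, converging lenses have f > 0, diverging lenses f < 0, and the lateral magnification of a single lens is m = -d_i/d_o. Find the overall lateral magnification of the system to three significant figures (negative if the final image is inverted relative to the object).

-0.545

Applying the thin-lens equation to the first lens, 1/8 = 1/26 + 1/d_i1, which gives d_i1 = 11.556 cm.
Its lateral magnification is m_1 = -d_i1/d_o1 = -(11.556)/26 = -0.4444.
That image sits 6.444 cm in front of the second lens, so d_o2 = 6.444 cm.
Applying the thin-lens equation again with f_2 = 35 cm and d_o2 = 6.444 cm gives d_i2 = -7.899 cm.
m_2 = -(-7.899)/(6.444) = 1.2257.
Overall magnification: m = m_1 m_2 = -0.5447.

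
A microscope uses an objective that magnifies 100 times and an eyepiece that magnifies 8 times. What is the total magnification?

800

The overall magnification of a compound microscope is the product of the objective and eyepiece magnifications:
M = M_obj x M_eye = 100 x 8 = 800.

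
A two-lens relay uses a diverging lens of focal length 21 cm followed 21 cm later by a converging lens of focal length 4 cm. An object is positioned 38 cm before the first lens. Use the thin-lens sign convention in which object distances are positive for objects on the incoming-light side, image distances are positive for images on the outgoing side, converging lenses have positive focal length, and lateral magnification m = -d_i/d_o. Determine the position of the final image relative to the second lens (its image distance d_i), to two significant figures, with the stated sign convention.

4.5 cm

First lens: d_i1 = 1/(1/(-21) - 1/38) = -13.525 cm.
The intermediate image is virtual, 13.525 cm to the left of lens 1, so d_o2 = L - d_i1 = 21 - (-13.525) = 34.525 cm.
Second lens: d_i2 = 1/(1/4 - 1/(34.525)) = 4.524 cm.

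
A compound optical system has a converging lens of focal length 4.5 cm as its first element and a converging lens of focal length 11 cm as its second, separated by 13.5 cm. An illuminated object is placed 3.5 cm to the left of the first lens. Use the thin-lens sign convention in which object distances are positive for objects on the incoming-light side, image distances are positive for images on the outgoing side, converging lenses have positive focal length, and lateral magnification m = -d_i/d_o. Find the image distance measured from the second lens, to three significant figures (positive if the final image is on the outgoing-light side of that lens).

Applying the thin-lens equation to the first lens, 1/4.5 = 1/3.5 + 1/d_i1, which gives d_i1 = -15.750 cm.
With d_i1 < 0 the first image is virtual and lies on the object side; the object distance for lens 2 is d_o2 = 13.5 - (-15.750) = 29.250 cm.
Applying the thin-lens equation again with f_2 = 11 cm and d_o2 = 29.250 cm gives d_i2 = 17.630 cm.

17.6 cm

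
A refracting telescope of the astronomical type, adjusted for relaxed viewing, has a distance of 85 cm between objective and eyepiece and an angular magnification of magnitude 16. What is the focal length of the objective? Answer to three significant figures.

In normal adjustment the tube length equals f_obj + f_eye and |M| = f_obj/f_eye.
So f_obj = 16 f_eye and 16 f_eye + f_eye = 85 cm, giving f_eye = 85/17 = 5.000 cm and f_obj = 80.000 cm.

80.0 cm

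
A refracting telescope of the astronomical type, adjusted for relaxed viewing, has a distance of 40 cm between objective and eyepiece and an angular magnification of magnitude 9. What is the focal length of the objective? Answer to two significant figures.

36 cm

In normal adjustment the tube length equals f_obj + f_eye and |M| = f_obj/f_eye.
So f_obj = 9 f_eye and 9 f_eye + f_eye = 40 cm, giving f_eye = 40/10 = 4.000 cm and f_obj = 36.000 cm.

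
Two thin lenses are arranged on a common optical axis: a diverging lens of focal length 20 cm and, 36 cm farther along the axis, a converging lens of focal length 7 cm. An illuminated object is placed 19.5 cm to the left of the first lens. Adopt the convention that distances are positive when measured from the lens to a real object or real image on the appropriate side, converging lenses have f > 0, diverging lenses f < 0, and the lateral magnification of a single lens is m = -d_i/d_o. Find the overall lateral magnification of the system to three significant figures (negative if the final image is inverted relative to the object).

-0.0912

First lens: d_i1 = 1/(1/(-20) - 1/19.5) = -9.873 cm.
m_1 = -(-9.873)/19.5 = 0.5063.
With d_i1 < 0 the first image is virtual and lies on the object side; the object distance for lens 2 is d_o2 = 36 - (-9.873) = 45.873 cm.
Second lens: d_i2 = 1/(1/7 - 1/(45.873)) = 8.261 cm.
m_2 = -(8.261)/(45.873) = -0.1801.
Overall magnification: m = m_1 m_2 = -0.0912.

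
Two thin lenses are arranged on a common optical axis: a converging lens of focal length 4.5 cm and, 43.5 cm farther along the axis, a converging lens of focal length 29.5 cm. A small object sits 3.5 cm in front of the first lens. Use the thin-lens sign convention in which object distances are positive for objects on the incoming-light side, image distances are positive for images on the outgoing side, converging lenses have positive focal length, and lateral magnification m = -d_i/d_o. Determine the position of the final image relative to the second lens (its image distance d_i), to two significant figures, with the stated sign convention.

First lens: d_i1 = 1/(1/4.5 - 1/3.5) = -15.750 cm.
With d_i1 < 0 the first image is virtual and lies on the object side; the object distance for lens 2 is d_o2 = 43.5 - (-15.750) = 59.250 cm.
Second lens: d_i2 = 1/(1/29.5 - 1/(59.250)) = 58.752 cm.

59 cm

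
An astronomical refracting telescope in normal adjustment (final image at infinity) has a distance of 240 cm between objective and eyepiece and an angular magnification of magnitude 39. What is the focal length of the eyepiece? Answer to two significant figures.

6.0 cm

In normal adjustment the tube length equals f_obj + f_eye and |M| = f_obj/f_eye.
So f_obj = 39 f_eye and 39 f_eye + f_eye = 240 cm, giving f_eye = 240/40 = 6.000 cm and f_obj = 234.000 cm.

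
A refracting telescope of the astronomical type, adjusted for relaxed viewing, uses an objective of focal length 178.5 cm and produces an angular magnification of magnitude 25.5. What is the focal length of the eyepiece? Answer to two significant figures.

|M| = f_obj/f_eye, so f_eye = f_obj/|M| = 178.5/25.5 = 7.000 cm.

7.0 cm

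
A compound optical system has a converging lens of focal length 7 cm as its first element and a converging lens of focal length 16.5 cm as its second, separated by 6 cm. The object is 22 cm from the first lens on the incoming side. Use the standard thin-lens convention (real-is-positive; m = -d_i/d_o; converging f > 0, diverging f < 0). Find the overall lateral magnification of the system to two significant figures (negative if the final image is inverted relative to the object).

-0.37

First lens: d_i1 = 1/(1/7 - 1/22) = 10.267 cm.
m_1 = -(10.267)/22 = -0.4667.
This image would form 10.267 cm past lens 1, i.e. 4.267 cm beyond lens 2, so it is a virtual object for lens 2: d_o2 = 6 - 10.267 = -4.267 cm.
Second lens: d_i2 = 1/(1/16.5 - 1/(-4.267)) = 3.390 cm.
m_2 = -(3.390)/(-4.267) = 0.7945.
The system's lateral magnification is m_1 m_2 = (-0.4667)(0.7945) = -0.3708.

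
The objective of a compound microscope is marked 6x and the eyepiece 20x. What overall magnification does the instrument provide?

120

The overall magnification of a compound microscope is the product of the objective and eyepiece magnifications:
M = M_obj x M_eye = 6 x 20 = 120.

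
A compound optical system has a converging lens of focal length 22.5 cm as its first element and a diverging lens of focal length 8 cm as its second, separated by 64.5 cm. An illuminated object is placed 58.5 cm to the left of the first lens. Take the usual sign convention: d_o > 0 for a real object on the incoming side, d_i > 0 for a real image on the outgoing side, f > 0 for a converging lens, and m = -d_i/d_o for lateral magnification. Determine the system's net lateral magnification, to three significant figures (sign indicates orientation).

-0.139

Lens 1: 1/d_i1 = 1/f_1 - 1/d_o1 = 1/22.5 - 1/58.5 = 0.02735 cm^-1, so d_i1 = 36.562 cm.
m_1 = -(36.562)/58.5 = -0.6250.
That image sits 27.938 cm in front of the second lens, so d_o2 = 27.938 cm.
Lens 2: 1/d_i2 = 1/f_2 - 1/d_o2 = 1/(-8) - 1/(27.938) = -0.16079 cm^-1, so d_i2 = -6.219 cm.
m_2 = -(-6.219)/(27.938) = 0.2226.
Overall magnification: m = m_1 m_2 = -0.1391.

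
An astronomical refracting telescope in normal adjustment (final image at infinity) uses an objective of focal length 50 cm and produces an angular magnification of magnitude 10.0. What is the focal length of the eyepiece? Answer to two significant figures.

|M| = f_obj/f_eye, so f_eye = f_obj/|M| = 50/10.0 = 5.000 cm.

5.0 cm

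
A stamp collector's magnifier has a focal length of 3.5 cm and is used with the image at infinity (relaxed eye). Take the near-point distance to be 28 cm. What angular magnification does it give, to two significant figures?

M = D/f = 28/3.5 = 8.000.

8.0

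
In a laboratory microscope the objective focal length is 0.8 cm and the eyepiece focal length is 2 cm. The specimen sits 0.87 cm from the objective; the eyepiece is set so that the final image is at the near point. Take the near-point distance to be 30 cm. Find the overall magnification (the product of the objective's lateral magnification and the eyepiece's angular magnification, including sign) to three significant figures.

-183

Objective: 1/d_i = 1/f_obj - 1/d_o = 1/0.8 - 1/0.87 = 0.10057 cm^-1, so d_i = 9.943 cm.
m_obj = -d_i/d_o = -9.943/0.87 = -11.429.
Eyepiece angular magnification (image at near point): M_eye = 1 + D/f_e = 1 + 30/2 = 16.000.
Overall M = m_obj x M_eye = (-11.429)(16.000) = -182.86.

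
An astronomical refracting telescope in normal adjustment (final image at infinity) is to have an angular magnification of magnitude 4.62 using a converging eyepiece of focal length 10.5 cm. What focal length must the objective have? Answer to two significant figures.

49 cm

|M| = f_obj/|f_eye|, so f_obj = |M| x |f_eye| = 4.62 x 10.5 = 48.510 cm.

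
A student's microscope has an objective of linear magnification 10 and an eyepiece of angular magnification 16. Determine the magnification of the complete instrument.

The overall magnification of a compound microscope is the product of the objective and eyepiece magnifications:
M = M_obj x M_eye = 10 x 16 = 160.

160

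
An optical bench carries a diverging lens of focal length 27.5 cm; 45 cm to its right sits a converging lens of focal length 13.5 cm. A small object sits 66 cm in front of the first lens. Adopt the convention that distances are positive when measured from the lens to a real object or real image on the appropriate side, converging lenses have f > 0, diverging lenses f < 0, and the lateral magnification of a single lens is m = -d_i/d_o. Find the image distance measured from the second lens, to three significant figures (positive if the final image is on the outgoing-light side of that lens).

First lens: d_i1 = 1/(1/(-27.5) - 1/66) = -19.412 cm.
The intermediate image is virtual, 19.412 cm to the left of lens 1, so d_o2 = L - d_i1 = 45 - (-19.412) = 64.412 cm.
Second lens: d_i2 = 1/(1/13.5 - 1/(64.412)) = 17.080 cm.

17.1 cm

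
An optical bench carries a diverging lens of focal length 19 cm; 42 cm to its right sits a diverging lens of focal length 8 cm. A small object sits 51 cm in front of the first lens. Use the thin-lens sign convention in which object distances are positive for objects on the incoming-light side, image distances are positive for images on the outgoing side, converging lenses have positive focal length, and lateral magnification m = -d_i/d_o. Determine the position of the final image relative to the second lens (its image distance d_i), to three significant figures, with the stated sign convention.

Lens 1: 1/d_i1 = 1/f_1 - 1/d_o1 = 1/(-19) - 1/51 = -0.07224 cm^-1, so d_i1 = -13.843 cm.
With d_i1 < 0 the first image is virtual and lies on the object side; the object distance for lens 2 is d_o2 = 42 - (-13.843) = 55.843 cm.
Lens 2: 1/d_i2 = 1/f_2 - 1/d_o2 = 1/(-8) - 1/(55.843) = -0.14291 cm^-1, so d_i2 = -6.998 cm.

-7.00 cm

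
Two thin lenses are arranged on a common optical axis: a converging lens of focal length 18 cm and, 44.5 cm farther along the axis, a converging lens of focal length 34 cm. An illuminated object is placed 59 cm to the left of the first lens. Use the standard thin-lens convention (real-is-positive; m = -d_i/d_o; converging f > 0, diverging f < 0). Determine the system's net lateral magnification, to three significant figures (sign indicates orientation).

First lens: d_i1 = 1/(1/18 - 1/59) = 25.902 cm.
m_1 = -(25.902)/59 = -0.4390.
Object distance for lens 2: d_o2 = 44.5 - 25.902 = 18.598 cm.
Second lens: d_i2 = 1/(1/34 - 1/(18.598)) = -41.053 cm.
m_2 = -(-41.053)/(18.598) = 2.2074.
Total m = m_1 x m_2 = (-0.4390)(2.2074) = -0.9691.

-0.969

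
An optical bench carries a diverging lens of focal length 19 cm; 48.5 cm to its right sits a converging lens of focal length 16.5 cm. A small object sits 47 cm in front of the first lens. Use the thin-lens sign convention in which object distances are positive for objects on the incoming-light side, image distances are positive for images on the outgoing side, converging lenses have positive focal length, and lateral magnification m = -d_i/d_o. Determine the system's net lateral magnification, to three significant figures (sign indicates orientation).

First lens: d_i1 = 1/(1/(-19) - 1/47) = -13.530 cm.
m_1 = -(-13.530)/47 = 0.2879.
With d_i1 < 0 the first image is virtual and lies on the object side; the object distance for lens 2 is d_o2 = 48.5 - (-13.530) = 62.030 cm.
Second lens: d_i2 = 1/(1/16.5 - 1/(62.030)) = 22.480 cm.
m_2 = -(22.480)/(62.030) = -0.3624.
Overall magnification: m = m_1 m_2 = -0.1043.

-0.104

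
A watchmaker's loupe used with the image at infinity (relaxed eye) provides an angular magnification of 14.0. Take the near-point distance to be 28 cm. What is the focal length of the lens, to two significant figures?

2.0 cm

For the image at infinity, M = D/f.
f = D/M = 28/14.0 = 2.000 cm.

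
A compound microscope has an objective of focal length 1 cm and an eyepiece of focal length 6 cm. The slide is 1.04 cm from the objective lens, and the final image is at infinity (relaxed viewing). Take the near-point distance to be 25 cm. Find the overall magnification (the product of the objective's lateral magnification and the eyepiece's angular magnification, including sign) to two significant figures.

Objective: 1/d_i = 1/f_obj - 1/d_o = 1/1 - 1/1.04 = 0.03846 cm^-1, so d_i = 26.000 cm.
m_obj = -d_i/d_o = -26.000/1.04 = -25.000.
Eyepiece angular magnification (image at infinity): M_eye = D/f_e = 25/6 = 4.167.
Overall M = m_obj x M_eye = (-25.000)(4.167) = -104.17.

-100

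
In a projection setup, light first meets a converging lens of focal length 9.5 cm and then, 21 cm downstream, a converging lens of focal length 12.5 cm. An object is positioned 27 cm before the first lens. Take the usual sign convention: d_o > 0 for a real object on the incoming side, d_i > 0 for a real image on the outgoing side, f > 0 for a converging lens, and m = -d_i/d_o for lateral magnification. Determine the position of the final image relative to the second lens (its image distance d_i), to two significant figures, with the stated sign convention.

Applying the thin-lens equation to the first lens, 1/9.5 = 1/27 + 1/d_i1, which gives d_i1 = 14.657 cm.
That image sits 6.343 cm in front of the second lens, so d_o2 = 6.343 cm.
Applying the thin-lens equation again with f_2 = 12.5 cm and d_o2 = 6.343 cm gives d_i2 = -12.877 cm.

-13 cm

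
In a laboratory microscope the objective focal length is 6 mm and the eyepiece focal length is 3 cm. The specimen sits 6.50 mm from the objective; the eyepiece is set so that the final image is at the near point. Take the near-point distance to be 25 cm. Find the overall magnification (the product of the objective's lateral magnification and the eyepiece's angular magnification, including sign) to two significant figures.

Convert to cm: f_obj = 6 mm = 0.6 cm; d_o = 6.50 mm = 0.65 cm.
Objective: 1/d_i = 1/f_obj - 1/d_o = 1/0.6 - 1/0.65 = 0.12821 cm^-1, so d_i = 7.800 cm.
m_obj = -d_i/d_o = -7.800/0.65 = -12.000.
Eyepiece angular magnification (image at near point): M_eye = 1 + D/f_e = 1 + 25/3 = 9.333.
Overall M = m_obj x M_eye = (-12.000)(9.333) = -112.00.

-110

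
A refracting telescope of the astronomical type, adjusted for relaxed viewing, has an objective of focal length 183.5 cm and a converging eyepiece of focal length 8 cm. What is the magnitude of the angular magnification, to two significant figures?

23

|M| = f_obj/|f_eye| = 183.5/8 = 22.938.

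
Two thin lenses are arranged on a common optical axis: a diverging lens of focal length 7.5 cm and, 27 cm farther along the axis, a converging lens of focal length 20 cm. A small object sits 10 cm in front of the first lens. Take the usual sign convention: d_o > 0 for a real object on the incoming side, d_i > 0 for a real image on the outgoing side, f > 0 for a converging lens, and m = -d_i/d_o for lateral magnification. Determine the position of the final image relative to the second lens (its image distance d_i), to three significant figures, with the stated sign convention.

55.4 cm

First lens: d_i1 = 1/(1/(-7.5) - 1/10) = -4.286 cm.
With d_i1 < 0 the first image is virtual and lies on the object side; the object distance for lens 2 is d_o2 = 27 - (-4.286) = 31.286 cm.
Second lens: d_i2 = 1/(1/20 - 1/(31.286)) = 55.443 cm.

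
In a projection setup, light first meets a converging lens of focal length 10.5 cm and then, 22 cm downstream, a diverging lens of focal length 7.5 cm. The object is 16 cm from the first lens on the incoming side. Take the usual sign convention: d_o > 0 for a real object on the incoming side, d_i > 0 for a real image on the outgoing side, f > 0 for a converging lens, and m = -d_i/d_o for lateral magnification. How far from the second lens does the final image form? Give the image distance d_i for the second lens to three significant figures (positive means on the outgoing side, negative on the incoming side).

-61.3 cm

Applying the thin-lens equation to the first lens, 1/10.5 = 1/16 + 1/d_i1, which gives d_i1 = 30.545 cm.
This image would form 30.545 cm past lens 1, i.e. 8.545 cm beyond lens 2, so it is a virtual object for lens 2: d_o2 = 22 - 30.545 = -8.545 cm.
Applying the thin-lens equation again with f_2 = -7.5 cm and d_o2 = -8.545 cm gives d_i2 = -61.304 cm.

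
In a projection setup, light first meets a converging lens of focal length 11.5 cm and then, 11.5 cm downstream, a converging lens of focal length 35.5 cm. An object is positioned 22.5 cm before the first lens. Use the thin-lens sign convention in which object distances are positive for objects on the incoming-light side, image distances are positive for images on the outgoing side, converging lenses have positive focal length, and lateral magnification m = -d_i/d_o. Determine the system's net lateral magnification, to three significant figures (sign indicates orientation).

Lens 1: 1/d_i1 = 1/f_1 - 1/d_o1 = 1/11.5 - 1/22.5 = 0.04251 cm^-1, so d_i1 = 23.523 cm.
m_1 = -(23.523)/22.5 = -1.0455.
This image would form 23.523 cm past lens 1, i.e. 12.023 cm beyond lens 2, so it is a virtual object for lens 2: d_o2 = 11.5 - 23.523 = -12.023 cm.
Lens 2: 1/d_i2 = 1/f_2 - 1/d_o2 = 1/35.5 - 1/(-12.023) = 0.11134 cm^-1, so d_i2 = 8.981 cm.
m_2 = -(8.981)/(-12.023) = 0.7470.
Overall magnification: m = m_1 m_2 = -0.7810.

-0.781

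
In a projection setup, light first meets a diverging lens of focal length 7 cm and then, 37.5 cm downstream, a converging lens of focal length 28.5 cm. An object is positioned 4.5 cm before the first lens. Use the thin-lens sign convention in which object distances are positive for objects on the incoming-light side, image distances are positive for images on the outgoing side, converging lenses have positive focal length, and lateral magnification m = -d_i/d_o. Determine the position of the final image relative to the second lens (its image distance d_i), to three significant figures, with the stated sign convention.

Lens 1: 1/d_i1 = 1/f_1 - 1/d_o1 = 1/(-7) - 1/4.5 = -0.36508 cm^-1, so d_i1 = -2.739 cm.
With d_i1 < 0 the first image is virtual and lies on the object side; the object distance for lens 2 is d_o2 = 37.5 - (-2.739) = 40.239 cm.
Lens 2: 1/d_i2 = 1/f_2 - 1/d_o2 = 1/28.5 - 1/(40.239) = 0.01024 cm^-1, so d_i2 = 97.692 cm.

97.7 cm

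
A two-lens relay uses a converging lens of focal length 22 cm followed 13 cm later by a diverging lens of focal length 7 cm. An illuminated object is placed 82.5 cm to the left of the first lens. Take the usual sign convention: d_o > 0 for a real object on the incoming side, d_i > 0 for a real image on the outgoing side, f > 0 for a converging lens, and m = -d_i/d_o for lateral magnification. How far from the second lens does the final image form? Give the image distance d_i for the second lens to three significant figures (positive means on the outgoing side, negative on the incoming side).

Lens 1: 1/d_i1 = 1/f_1 - 1/d_o1 = 1/22 - 1/82.5 = 0.03333 cm^-1, so d_i1 = 30.000 cm.
Since 30.000 cm > 13 cm, the first image lies past the second lens and serves as a virtual object: d_o2 = L - d_i1 = -17.000 cm.
Lens 2: 1/d_i2 = 1/f_2 - 1/d_o2 = 1/(-7) - 1/(-17.000) = -0.08403 cm^-1, so d_i2 = -11.900 cm.

-11.9 cm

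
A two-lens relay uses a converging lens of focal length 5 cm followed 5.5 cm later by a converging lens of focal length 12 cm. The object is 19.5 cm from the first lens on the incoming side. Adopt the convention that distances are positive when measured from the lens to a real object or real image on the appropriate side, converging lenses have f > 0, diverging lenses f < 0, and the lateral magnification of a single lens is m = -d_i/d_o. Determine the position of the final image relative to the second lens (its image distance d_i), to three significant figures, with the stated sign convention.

Applying the thin-lens equation to the first lens, 1/5 = 1/19.5 + 1/d_i1, which gives d_i1 = 6.724 cm.
Since 6.724 cm > 5.5 cm, the first image lies past the second lens and serves as a virtual object: d_o2 = L - d_i1 = -1.224 cm.
Applying the thin-lens equation again with f_2 = 12 cm and d_o2 = -1.224 cm gives d_i2 = 1.111 cm.

1.11 cm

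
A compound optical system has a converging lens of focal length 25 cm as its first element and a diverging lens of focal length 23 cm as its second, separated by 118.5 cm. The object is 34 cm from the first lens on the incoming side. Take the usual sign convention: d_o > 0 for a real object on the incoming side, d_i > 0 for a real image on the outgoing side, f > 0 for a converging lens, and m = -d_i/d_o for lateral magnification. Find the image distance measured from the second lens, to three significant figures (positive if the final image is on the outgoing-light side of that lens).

Applying the thin-lens equation to the first lens, 1/25 = 1/34 + 1/d_i1, which gives d_i1 = 94.444 cm.
The intermediate image is 94.444 cm to the right of lens 1, so d_o2 = L - d_i1 = 118.5 - 94.444 = 24.056 cm.
Applying the thin-lens equation again with f_2 = -23 cm and d_o2 = 24.056 cm gives d_i2 = -11.758 cm.

-11.8 cm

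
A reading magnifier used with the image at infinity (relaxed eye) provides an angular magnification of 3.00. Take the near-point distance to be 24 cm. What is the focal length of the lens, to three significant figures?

8.00 cm

For the image at infinity, M = D/f.
f = D/M = 24/3.0 = 8.000 cm.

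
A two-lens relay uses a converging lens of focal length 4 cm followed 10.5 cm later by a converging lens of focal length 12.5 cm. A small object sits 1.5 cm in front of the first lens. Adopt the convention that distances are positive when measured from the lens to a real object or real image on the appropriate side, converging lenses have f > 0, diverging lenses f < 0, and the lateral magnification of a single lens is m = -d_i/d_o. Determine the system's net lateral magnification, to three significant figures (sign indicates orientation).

Lens 1: 1/d_i1 = 1/f_1 - 1/d_o1 = 1/4 - 1/1.5 = -0.41667 cm^-1, so d_i1 = -2.400 cm.
m_1 = -(-2.400)/1.5 = 1.6000.
With d_i1 < 0 the first image is virtual and lies on the object side; the object distance for lens 2 is d_o2 = 10.5 - (-2.400) = 12.900 cm.
Lens 2: 1/d_i2 = 1/f_2 - 1/d_o2 = 1/12.5 - 1/(12.900) = 0.00248 cm^-1, so d_i2 = 403.125 cm.
m_2 = -(403.125)/(12.900) = -31.2500.
Total m = m_1 x m_2 = (1.6000)(-31.2500) = -50.0000.

-50.0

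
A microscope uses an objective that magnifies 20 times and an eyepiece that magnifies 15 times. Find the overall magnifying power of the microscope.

The overall magnification of a compound microscope is the product of the objective and eyepiece magnifications:
M = M_obj x M_eye = 20 x 15 = 300.

300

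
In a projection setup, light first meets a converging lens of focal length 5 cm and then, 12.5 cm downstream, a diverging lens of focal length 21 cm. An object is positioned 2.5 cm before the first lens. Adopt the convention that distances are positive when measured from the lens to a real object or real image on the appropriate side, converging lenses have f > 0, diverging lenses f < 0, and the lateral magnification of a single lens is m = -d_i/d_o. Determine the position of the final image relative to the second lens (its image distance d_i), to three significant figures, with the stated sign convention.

-9.55 cm

Applying the thin-lens equation to the first lens, 1/5 = 1/2.5 + 1/d_i1, which gives d_i1 = -5.000 cm.
With d_i1 < 0 the first image is virtual and lies on the object side; the object distance for lens 2 is d_o2 = 12.5 - (-5.000) = 17.500 cm.
Applying the thin-lens equation again with f_2 = -21 cm and d_o2 = 17.500 cm gives d_i2 = -9.545 cm.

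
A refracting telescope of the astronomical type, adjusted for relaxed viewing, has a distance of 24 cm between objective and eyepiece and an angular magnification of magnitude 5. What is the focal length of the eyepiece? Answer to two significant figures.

In normal adjustment the tube length equals f_obj + f_eye and |M| = f_obj/f_eye.
So f_obj = 5 f_eye and 5 f_eye + f_eye = 24 cm, giving f_eye = 24/6 = 4.000 cm and f_obj = 20.000 cm.

4.0 cm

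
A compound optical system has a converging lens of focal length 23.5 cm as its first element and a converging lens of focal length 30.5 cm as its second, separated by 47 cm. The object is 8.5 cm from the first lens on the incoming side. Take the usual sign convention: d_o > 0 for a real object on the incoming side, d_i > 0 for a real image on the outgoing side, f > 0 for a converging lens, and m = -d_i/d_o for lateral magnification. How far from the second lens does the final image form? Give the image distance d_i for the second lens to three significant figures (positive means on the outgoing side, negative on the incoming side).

First lens: d_i1 = 1/(1/23.5 - 1/8.5) = -13.317 cm.
With d_i1 < 0 the first image is virtual and lies on the object side; the object distance for lens 2 is d_o2 = 47 - (-13.317) = 60.317 cm.
Second lens: d_i2 = 1/(1/30.5 - 1/(60.317)) = 61.699 cm.

61.7 cm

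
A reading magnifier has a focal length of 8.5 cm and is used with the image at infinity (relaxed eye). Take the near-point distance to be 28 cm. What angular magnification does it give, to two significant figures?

M = D/f = 28/8.5 = 3.294.

3.3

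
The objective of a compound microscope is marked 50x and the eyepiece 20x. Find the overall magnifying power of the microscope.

The overall magnification of a compound microscope is the product of the objective and eyepiece magnifications:
M = M_obj x M_eye = 50 x 20 = 1000.

1000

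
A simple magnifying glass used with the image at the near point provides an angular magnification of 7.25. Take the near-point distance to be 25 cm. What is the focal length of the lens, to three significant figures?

For the image at the near point, M = 1 + D/f.
f = D/(M - 1) = 25/(7.25 - 1) = 4.000 cm.

4.00 cm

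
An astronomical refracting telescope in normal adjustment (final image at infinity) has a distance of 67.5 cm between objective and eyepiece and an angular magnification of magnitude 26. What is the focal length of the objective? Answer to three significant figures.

In normal adjustment the tube length equals f_obj + f_eye and |M| = f_obj/f_eye.
So f_obj = 26 f_eye and 26 f_eye + f_eye = 67.5 cm, giving f_eye = 67.5/27 = 2.500 cm and f_obj = 65.000 cm.

65.0 cm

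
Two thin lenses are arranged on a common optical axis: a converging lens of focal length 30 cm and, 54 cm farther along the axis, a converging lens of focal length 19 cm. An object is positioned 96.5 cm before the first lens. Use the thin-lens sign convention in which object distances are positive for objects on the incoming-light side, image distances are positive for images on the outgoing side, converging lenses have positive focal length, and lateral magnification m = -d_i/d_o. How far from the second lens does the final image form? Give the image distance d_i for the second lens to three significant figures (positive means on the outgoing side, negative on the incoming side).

First lens: d_i1 = 1/(1/30 - 1/96.5) = 43.534 cm.
The intermediate image is 43.534 cm to the right of lens 1, so d_o2 = L - d_i1 = 54 - 43.534 = 10.466 cm.
Second lens: d_i2 = 1/(1/19 - 1/(10.466)) = -23.302 cm.

-23.3 cm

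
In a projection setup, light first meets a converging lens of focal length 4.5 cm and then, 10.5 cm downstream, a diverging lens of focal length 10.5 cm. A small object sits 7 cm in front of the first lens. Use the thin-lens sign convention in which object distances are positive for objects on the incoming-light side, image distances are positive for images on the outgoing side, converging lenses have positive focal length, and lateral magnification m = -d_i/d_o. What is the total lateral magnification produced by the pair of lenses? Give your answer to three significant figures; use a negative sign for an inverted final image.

First lens: d_i1 = 1/(1/4.5 - 1/7) = 12.600 cm.
m_1 = -(12.600)/7 = -1.8000.
Since 12.600 cm > 10.5 cm, the first image lies past the second lens and serves as a virtual object: d_o2 = L - d_i1 = -2.100 cm.
Second lens: d_i2 = 1/(1/(-10.5) - 1/(-2.100)) = 2.625 cm.
m_2 = -(2.625)/(-2.100) = 1.2500.
Overall magnification: m = m_1 m_2 = -2.2500.

-2.25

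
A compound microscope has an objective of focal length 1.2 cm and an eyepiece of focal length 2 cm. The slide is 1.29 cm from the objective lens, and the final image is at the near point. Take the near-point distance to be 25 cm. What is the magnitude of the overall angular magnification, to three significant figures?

Objective: 1/d_i = 1/f_obj - 1/d_o = 1/1.2 - 1/1.29 = 0.05814 cm^-1, so d_i = 17.200 cm.
m_obj = -d_i/d_o = -17.200/1.29 = -13.333.
Eyepiece angular magnification (image at near point): M_eye = 1 + D/f_e = 1 + 25/2 = 13.500.
Overall M = m_obj x M_eye = (-13.333)(13.500) = -180.00.
|M| = 180.00.

180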